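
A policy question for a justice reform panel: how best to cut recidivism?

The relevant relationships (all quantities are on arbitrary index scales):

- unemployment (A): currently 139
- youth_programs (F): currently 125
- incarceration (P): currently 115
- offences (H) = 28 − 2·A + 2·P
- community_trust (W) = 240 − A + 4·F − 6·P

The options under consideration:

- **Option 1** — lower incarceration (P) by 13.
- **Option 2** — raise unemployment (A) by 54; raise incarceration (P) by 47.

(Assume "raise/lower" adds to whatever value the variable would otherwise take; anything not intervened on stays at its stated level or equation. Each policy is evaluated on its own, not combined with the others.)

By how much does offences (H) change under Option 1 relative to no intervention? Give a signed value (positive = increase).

-26

Baseline:
  A = 139
  P = 115
  H = 28 − 2·139 + 2·115 = -20
Option 1 (P − 13):
  A = 139
  P = 115 − 13 = 102
  H = 28 − 2·139 + 2·102 = -46
Change in H: -46 − (-20) = -26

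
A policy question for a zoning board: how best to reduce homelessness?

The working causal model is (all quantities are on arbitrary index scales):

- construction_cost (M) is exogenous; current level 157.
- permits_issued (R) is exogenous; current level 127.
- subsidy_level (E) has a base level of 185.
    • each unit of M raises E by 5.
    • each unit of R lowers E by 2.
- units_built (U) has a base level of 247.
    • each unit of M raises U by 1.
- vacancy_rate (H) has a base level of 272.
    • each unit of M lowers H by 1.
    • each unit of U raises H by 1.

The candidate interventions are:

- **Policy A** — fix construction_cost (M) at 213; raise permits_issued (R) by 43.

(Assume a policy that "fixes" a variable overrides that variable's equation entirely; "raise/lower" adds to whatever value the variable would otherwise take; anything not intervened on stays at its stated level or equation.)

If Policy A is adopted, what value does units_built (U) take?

460

Policy A (M := 213, R + 43):
  M = 213
  U = 247 + 213 = 460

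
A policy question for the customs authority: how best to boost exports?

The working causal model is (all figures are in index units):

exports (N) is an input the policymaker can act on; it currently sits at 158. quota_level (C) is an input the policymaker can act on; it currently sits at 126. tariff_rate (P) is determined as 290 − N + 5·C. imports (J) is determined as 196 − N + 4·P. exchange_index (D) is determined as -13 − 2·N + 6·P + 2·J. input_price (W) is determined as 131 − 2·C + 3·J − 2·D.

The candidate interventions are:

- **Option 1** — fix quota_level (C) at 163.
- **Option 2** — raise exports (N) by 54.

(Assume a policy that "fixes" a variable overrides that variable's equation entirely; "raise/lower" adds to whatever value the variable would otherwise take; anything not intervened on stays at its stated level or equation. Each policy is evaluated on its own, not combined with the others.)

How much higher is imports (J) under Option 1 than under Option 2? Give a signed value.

Option 1 (C := 163):
  N = 158
  C = 163
  P = 290 − 158 + 5·163 = 947
  J = 196 − 158 + 4·947 = 3826
Option 2 (N + 54):
  N = 158 + 54 = 212
  C = 126
  P = 290 − 212 + 5·126 = 708
  J = 196 − 212 + 4·708 = 2816
J: 3826 − 2816 = 1010

1010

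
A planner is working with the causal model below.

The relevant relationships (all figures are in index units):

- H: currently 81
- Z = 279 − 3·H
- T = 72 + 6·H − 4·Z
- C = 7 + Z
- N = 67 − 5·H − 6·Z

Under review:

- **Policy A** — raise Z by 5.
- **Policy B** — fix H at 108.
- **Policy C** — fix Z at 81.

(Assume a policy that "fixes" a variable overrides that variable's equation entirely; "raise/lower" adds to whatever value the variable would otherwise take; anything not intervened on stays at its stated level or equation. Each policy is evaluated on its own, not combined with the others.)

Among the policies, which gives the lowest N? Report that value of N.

-824

Policy A (Z + 5):
  H = 81
  Z = 279 − 3·81 (+5 from intervention) = 41
  N = 67 − 5·81 − 6·41 = -584
Policy B (H := 108):
  H = 108
  Z = 279 − 3·108 = -45
  N = 67 − 5·108 − 6·(-45) = -203
Policy C (Z := 81):
  H = 81
  Z = 81
  N = 67 − 5·81 − 6·81 = -824
Comparing — Policy A: N=-584, Policy B: N=-203, Policy C: N=-824. Lowest is -824 (Policy C).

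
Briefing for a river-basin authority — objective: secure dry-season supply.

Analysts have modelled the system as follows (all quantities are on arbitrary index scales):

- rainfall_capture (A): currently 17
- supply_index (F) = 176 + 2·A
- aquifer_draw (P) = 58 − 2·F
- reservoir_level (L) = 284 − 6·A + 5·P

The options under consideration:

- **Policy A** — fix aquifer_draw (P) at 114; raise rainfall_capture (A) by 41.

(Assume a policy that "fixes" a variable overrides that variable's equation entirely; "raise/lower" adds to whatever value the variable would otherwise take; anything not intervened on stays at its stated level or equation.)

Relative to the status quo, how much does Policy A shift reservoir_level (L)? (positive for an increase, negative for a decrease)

2134

Baseline:
  A = 17
  F = 176 + 2·17 = 210
  P = 58 − 2·210 = -362
  L = 284 − 6·17 + 5·(-362) = -1628
Policy A (P := 114, A + 41):
  A = 17 + 41 = 58
  F = 176 + 2·58 = 292
  P = 114
  L = 284 − 6·58 + 5·114 = 506
Change in L: 506 − (-1628) = 2134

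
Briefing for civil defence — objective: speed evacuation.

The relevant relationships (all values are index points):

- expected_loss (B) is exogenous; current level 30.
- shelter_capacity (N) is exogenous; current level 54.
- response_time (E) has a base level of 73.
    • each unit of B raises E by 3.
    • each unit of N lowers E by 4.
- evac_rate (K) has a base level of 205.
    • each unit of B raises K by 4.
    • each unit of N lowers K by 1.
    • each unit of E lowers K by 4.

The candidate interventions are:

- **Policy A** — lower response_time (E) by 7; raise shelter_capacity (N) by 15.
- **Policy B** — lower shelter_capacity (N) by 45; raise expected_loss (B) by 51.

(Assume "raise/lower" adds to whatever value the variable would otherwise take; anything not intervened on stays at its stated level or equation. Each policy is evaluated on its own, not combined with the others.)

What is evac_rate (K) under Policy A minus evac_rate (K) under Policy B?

Policy A (E − 7, N + 15):
  B = 30
  N = 54 + 15 = 69
  E = 73 + 3·30 − 4·69 (−7 from intervention) = -120
  K = 205 + 4·30 − 69 − 4·(-120) = 736
Policy B (N − 45, B + 51):
  B = 30 + 51 = 81
  N = 54 − 45 = 9
  E = 73 + 3·81 − 4·9 = 280
  K = 205 + 4·81 − 9 − 4·280 = -600
K: 736 − (-600) = 1336

1336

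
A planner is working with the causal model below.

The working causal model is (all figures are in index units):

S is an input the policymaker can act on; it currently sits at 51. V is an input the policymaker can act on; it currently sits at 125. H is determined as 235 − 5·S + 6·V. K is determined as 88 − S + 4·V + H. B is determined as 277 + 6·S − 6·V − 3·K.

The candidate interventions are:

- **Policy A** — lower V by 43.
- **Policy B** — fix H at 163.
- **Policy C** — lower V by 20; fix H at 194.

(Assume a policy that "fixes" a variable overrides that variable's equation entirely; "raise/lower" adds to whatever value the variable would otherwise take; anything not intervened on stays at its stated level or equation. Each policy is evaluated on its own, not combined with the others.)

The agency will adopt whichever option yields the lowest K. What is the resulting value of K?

Policy A (V − 43):
  S = 51
  V = 125 − 43 = 82
  H = 235 − 5·51 + 6·82 = 472
  K = 88 − 51 + 4·82 + 472 = 837
Policy B (H := 163):
  S = 51
  V = 125
  H = 163
  K = 88 − 51 + 4·125 + 163 = 700
Policy C (V − 20, H := 194):
  S = 51
  V = 125 − 20 = 105
  H = 194
  K = 88 − 51 + 4·105 + 194 = 651
Comparing — Policy A: K=837, Policy B: K=700, Policy C: K=651. Lowest is 651 (Policy C).

651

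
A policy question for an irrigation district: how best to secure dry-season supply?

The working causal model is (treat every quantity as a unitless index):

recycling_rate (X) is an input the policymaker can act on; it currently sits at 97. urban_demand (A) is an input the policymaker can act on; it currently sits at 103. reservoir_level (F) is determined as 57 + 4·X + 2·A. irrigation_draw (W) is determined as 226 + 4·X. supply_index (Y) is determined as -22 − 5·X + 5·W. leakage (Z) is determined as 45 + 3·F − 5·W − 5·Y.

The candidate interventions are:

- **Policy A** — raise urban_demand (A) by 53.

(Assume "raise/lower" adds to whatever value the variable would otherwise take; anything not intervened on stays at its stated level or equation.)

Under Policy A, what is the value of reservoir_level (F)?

757

Policy A (A + 53):
  X = 97
  A = 103 + 53 = 156
  F = 57 + 4·97 + 2·156 = 757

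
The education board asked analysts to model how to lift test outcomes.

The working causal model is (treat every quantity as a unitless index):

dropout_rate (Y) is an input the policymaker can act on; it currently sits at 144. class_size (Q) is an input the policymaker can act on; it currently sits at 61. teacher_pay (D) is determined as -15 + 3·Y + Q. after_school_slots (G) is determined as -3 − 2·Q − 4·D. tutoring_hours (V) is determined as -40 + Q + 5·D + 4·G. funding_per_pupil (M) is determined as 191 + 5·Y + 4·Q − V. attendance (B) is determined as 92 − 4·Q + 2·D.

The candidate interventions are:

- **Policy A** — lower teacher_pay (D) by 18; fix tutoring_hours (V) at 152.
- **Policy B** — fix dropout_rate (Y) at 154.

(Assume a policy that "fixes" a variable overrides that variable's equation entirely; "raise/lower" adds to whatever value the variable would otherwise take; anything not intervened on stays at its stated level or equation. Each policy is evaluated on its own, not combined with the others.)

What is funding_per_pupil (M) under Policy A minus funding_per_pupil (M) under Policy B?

-6269

Policy A (D − 18, V := 152):
  Y = 144
  Q = 61
  D = -15 + 3·144 + 61 (−18 from intervention) = 460
  G = -3 − 2·61 − 4·460 = -1965
  V = 152
  M = 191 + 5·144 + 4·61 − 152 = 1003
Policy B (Y := 154):
  Y = 154
  Q = 61
  D = -15 + 3·154 + 61 = 508
  G = -3 − 2·61 − 4·508 = -2157
  V = -40 + 61 + 5·508 + 4·(-2157) = -6067
  M = 191 + 5·154 + 4·61 − (-6067) = 7272
M: 1003 − 7272 = -6269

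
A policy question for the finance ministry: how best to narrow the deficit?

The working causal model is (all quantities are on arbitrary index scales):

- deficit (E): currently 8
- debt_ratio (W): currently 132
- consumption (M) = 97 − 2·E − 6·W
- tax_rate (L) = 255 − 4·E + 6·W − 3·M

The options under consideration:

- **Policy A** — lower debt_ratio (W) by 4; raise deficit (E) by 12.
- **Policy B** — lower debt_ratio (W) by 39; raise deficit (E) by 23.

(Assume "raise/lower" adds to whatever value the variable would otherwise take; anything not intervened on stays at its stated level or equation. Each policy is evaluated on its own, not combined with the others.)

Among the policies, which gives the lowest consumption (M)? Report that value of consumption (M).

Policy A (W − 4, E + 12):
  E = 8 + 12 = 20
  W = 132 − 4 = 128
  M = 97 − 2·20 − 6·128 = -711
Policy B (W − 39, E + 23):
  E = 8 + 23 = 31
  W = 132 − 39 = 93
  M = 97 − 2·31 − 6·93 = -523
Comparing — Policy A: M=-711, Policy B: M=-523. Lowest is -711 (Policy A).

-711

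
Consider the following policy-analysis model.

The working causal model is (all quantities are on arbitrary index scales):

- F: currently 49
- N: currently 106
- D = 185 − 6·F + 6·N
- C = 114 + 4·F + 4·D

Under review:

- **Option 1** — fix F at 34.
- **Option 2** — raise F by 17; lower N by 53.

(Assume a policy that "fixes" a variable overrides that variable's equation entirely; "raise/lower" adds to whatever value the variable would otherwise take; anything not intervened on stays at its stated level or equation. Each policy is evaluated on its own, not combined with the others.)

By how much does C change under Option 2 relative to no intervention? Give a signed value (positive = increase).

-1612

Baseline:
  F = 49
  N = 106
  D = 185 − 6·49 + 6·106 = 527
  C = 114 + 4·49 + 4·527 = 2418
Option 2 (F + 17, N − 53):
  F = 49 + 17 = 66
  N = 106 − 53 = 53
  D = 185 − 6·66 + 6·53 = 107
  C = 114 + 4·66 + 4·107 = 806
Change in C: 806 − 2418 = -1612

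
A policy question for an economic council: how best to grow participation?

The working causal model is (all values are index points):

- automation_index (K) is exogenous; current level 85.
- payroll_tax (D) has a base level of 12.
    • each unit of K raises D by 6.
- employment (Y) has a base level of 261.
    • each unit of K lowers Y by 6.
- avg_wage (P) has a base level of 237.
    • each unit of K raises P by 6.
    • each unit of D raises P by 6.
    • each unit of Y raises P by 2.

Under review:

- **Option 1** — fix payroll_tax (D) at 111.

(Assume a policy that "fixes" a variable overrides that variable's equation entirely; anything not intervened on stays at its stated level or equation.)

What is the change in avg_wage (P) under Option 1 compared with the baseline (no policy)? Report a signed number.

-2466

Baseline:
  K = 85
  D = 12 + 6·85 = 522
  Y = 261 − 6·85 = -249
  P = 237 + 6·85 + 6·522 + 2·(-249) = 3381
Option 1 (D := 111):
  K = 85
  D = 111
  Y = 261 − 6·85 = -249
  P = 237 + 6·85 + 6·111 + 2·(-249) = 915
Change in P: 915 − 3381 = -2466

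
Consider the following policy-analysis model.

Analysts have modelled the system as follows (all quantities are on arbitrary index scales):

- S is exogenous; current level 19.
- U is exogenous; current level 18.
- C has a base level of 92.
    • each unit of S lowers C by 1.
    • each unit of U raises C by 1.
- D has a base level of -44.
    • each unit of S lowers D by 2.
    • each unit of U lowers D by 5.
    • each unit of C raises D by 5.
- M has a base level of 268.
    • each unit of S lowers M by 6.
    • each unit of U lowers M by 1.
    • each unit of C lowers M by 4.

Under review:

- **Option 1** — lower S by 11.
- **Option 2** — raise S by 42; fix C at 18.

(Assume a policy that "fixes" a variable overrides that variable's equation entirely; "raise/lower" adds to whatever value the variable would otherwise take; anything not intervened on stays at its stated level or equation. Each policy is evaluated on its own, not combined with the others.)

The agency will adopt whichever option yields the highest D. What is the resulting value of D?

360

Option 1 (S − 11):
  S = 19 − 11 = 8
  U = 18
  C = 92 − 8 + 18 = 102
  D = -44 − 2·8 − 5·18 + 5·102 = 360
Option 2 (S + 42, C := 18):
  S = 19 + 42 = 61
  U = 18
  C = 18
  D = -44 − 2·61 − 5·18 + 5·18 = -166
Comparing — Option 1: D=360, Option 2: D=-166. Highest is 360 (Option 1).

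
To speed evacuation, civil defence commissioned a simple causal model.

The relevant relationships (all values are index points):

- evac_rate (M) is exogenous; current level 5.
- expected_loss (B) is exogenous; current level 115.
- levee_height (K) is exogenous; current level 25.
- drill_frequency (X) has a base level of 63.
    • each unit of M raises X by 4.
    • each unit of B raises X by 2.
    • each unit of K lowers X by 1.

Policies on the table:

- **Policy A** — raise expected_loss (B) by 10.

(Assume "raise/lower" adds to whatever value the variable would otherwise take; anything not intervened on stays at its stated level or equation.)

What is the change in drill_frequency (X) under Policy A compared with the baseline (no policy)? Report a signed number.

Baseline:
  M = 5
  B = 115
  K = 25
  X = 63 + 4·5 + 2·115 − 25 = 288
Policy A (B + 10):
  M = 5
  B = 115 + 10 = 125
  K = 25
  X = 63 + 4·5 + 2·125 − 25 = 308
Change in X: 308 − 288 = 20

20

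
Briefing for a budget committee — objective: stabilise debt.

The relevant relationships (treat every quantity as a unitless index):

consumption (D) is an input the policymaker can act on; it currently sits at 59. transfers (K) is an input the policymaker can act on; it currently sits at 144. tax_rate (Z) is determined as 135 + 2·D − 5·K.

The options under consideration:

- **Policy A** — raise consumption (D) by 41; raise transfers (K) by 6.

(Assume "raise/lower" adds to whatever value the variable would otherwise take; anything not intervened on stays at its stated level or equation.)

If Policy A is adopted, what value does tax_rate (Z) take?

-415

Policy A (D + 41, K + 6):
  D = 59 + 41 = 100
  K = 144 + 6 = 150
  Z = 135 + 2·100 − 5·150 = -415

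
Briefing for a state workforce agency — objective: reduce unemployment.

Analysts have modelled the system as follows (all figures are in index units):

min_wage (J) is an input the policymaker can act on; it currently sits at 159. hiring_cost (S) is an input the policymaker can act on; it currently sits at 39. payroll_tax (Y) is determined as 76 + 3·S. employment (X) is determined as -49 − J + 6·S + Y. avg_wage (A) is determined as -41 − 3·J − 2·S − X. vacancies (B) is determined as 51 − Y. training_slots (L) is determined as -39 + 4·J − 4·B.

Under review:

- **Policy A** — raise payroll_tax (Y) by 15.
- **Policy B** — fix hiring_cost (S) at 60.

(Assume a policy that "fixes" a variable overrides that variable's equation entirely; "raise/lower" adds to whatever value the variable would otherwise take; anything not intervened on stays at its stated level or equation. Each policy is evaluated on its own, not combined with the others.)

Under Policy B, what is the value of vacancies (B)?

-205

Policy B (S := 60):
  S = 60
  Y = 76 + 3·60 = 256
  B = 51 − 256 = -205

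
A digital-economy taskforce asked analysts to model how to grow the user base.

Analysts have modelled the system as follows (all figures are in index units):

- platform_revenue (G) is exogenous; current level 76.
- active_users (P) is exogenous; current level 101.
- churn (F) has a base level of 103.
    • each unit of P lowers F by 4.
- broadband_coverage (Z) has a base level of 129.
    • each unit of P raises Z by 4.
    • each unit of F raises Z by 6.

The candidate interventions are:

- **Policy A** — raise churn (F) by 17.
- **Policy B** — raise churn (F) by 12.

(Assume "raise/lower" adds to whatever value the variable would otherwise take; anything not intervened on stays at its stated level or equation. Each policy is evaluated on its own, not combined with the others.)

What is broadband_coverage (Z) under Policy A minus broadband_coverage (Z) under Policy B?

30

Policy A (F + 17):
  P = 101
  F = 103 − 4·101 (+17 from intervention) = -284
  Z = 129 + 4·101 + 6·(-284) = -1171
Policy B (F + 12):
  P = 101
  F = 103 − 4·101 (+12 from intervention) = -289
  Z = 129 + 4·101 + 6·(-289) = -1201
Z: -1171 − (-1201) = 30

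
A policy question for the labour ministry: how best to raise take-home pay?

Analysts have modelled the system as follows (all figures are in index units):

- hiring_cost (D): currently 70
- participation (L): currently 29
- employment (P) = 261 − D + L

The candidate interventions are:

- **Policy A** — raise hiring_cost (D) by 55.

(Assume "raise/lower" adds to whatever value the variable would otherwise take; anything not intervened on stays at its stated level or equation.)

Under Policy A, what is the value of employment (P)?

Policy A (D + 55):
  D = 70 + 55 = 125
  L = 29
  P = 261 − 125 + 29 = 165

165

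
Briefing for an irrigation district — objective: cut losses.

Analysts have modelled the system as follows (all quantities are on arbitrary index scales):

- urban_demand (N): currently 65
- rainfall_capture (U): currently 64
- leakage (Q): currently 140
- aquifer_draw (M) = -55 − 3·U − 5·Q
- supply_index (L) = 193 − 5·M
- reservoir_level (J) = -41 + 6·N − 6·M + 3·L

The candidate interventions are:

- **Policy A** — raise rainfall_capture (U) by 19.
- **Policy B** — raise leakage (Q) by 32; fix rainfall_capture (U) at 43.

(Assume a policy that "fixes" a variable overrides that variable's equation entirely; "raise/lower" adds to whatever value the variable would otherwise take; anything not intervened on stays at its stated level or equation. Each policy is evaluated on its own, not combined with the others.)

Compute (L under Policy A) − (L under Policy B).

Policy A (U + 19):
  U = 64 + 19 = 83
  Q = 140
  M = -55 − 3·83 − 5·140 = -1004
  L = 193 − 5·(-1004) = 5213
Policy B (Q + 32, U := 43):
  U = 43
  Q = 140 + 32 = 172
  M = -55 − 3·43 − 5·172 = -1044
  L = 193 − 5·(-1044) = 5413
L: 5213 − 5413 = -200

-200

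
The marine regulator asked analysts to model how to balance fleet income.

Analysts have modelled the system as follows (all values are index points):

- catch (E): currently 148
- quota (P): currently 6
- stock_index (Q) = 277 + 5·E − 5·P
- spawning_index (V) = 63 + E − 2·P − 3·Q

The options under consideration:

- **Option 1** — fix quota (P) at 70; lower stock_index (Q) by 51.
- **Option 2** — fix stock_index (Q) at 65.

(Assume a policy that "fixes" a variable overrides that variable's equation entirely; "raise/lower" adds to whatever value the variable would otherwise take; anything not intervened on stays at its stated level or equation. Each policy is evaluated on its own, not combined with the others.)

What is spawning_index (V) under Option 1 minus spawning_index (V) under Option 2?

-1781

Option 1 (P := 70, Q − 51):
  E = 148
  P = 70
  Q = 277 + 5·148 − 5·70 (−51 from intervention) = 616
  V = 63 + 148 − 2·70 − 3·616 = -1777
Option 2 (Q := 65):
  E = 148
  P = 6
  Q = 65
  V = 63 + 148 − 2·6 − 3·65 = 4
V: -1777 − 4 = -1781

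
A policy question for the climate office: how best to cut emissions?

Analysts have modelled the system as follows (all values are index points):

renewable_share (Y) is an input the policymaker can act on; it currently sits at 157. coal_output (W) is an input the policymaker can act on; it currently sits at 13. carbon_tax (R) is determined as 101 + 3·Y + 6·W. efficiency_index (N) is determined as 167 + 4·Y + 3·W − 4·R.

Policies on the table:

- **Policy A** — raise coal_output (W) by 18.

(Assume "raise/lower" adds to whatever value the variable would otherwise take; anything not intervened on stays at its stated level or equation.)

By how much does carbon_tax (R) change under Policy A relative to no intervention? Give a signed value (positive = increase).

Baseline:
  Y = 157
  W = 13
  R = 101 + 3·157 + 6·13 = 650
Policy A (W + 18):
  Y = 157
  W = 13 + 18 = 31
  R = 101 + 3·157 + 6·31 = 758
Change in R: 758 − 650 = 108

108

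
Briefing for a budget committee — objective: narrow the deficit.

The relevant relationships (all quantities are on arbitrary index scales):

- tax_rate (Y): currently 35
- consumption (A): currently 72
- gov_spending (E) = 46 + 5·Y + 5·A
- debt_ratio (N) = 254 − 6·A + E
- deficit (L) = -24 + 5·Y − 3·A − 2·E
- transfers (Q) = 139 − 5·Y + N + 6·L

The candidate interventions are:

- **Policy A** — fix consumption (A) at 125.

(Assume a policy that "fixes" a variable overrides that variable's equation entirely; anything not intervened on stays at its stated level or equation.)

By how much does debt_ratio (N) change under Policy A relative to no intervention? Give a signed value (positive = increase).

-53

Baseline:
  Y = 35
  A = 72
  E = 46 + 5·35 + 5·72 = 581
  N = 254 − 6·72 + 581 = 403
Policy A (A := 125):
  Y = 35
  A = 125
  E = 46 + 5·35 + 5·125 = 846
  N = 254 − 6·125 + 846 = 350
Change in N: 350 − 403 = -53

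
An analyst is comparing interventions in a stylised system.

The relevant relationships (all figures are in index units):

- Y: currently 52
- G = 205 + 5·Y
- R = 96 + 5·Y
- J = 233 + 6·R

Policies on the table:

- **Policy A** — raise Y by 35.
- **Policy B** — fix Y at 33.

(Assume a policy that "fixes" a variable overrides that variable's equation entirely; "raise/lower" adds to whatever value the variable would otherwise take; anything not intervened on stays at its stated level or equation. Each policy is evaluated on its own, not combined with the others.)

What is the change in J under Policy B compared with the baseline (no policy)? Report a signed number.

-570

Baseline:
  Y = 52
  R = 96 + 5·52 = 356
  J = 233 + 6·356 = 2369
Policy B (Y := 33):
  Y = 33
  R = 96 + 5·33 = 261
  J = 233 + 6·261 = 1799
Change in J: 1799 − 2369 = -570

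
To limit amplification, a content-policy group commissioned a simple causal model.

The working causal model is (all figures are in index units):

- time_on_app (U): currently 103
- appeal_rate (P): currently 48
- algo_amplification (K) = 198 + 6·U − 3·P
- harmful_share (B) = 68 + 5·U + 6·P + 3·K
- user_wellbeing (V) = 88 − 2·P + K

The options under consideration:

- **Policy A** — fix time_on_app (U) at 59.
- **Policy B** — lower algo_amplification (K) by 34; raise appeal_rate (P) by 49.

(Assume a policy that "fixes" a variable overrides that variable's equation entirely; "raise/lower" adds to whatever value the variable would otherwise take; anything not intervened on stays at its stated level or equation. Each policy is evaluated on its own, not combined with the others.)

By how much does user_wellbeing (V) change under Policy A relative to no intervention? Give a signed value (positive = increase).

-264

Baseline:
  U = 103
  P = 48
  K = 198 + 6·103 − 3·48 = 672
  V = 88 − 2·48 + 672 = 664
Policy A (U := 59):
  U = 59
  P = 48
  K = 198 + 6·59 − 3·48 = 408
  V = 88 − 2·48 + 408 = 400
Change in V: 400 − 664 = -264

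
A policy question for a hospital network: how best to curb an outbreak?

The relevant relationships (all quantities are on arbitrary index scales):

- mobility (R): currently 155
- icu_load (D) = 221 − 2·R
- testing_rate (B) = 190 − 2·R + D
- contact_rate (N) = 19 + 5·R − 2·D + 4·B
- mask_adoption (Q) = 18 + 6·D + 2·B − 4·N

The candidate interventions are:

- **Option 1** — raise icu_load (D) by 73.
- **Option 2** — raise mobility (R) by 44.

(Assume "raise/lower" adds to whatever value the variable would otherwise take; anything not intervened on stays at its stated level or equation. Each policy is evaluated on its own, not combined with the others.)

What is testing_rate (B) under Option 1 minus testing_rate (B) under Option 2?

249

Option 1 (D + 73):
  R = 155
  D = 221 − 2·155 (+73 from intervention) = -16
  B = 190 − 2·155 + (-16) = -136
Option 2 (R + 44):
  R = 155 + 44 = 199
  D = 221 − 2·199 = -177
  B = 190 − 2·199 + (-177) = -385
B: -136 − (-385) = 249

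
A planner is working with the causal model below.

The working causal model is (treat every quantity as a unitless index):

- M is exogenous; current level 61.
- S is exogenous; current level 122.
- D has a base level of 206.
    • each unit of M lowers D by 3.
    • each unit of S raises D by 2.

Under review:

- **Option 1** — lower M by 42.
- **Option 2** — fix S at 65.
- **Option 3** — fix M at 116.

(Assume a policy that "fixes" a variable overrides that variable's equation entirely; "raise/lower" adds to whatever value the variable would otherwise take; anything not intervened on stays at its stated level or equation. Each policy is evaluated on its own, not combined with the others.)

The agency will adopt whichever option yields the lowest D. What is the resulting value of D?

102

Option 1 (M − 42):
  M = 61 − 42 = 19
  S = 122
  D = 206 − 3·19 + 2·122 = 393
Option 2 (S := 65):
  M = 61
  S = 65
  D = 206 − 3·61 + 2·65 = 153
Option 3 (M := 116):
  M = 116
  S = 122
  D = 206 − 3·116 + 2·122 = 102
Comparing — Option 1: D=393, Option 2: D=153, Option 3: D=102. Lowest is 102 (Option 3).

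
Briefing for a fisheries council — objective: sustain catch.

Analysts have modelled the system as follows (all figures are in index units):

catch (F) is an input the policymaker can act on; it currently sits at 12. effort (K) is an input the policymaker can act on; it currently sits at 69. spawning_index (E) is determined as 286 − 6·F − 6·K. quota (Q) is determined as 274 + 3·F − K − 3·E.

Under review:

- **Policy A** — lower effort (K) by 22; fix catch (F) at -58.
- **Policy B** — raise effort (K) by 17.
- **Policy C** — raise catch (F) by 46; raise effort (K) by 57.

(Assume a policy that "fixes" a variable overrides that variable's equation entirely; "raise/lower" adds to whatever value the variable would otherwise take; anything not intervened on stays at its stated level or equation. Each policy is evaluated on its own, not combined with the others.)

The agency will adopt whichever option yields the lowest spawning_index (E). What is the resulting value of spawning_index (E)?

Policy A (K − 22, F := -58):
  F = -58
  K = 69 − 22 = 47
  E = 286 − 6·(-58) − 6·47 = 352
Policy B (K + 17):
  F = 12
  K = 69 + 17 = 86
  E = 286 − 6·12 − 6·86 = -302
Policy C (F + 46, K + 57):
  F = 12 + 46 = 58
  K = 69 + 57 = 126
  E = 286 − 6·58 − 6·126 = -818
Comparing — Policy A: E=352, Policy B: E=-302, Policy C: E=-818. Lowest is -818 (Policy C).

-818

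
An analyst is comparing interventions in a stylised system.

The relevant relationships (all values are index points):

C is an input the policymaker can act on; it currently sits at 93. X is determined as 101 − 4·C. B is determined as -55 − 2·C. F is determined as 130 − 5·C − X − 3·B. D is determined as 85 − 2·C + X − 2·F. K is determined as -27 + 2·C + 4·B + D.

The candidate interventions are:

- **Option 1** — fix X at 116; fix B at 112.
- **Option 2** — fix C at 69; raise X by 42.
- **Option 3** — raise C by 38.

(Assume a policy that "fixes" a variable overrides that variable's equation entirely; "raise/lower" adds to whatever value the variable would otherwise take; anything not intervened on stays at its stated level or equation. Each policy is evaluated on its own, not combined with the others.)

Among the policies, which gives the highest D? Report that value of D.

1589

Option 1 (X := 116, B := 112):
  C = 93
  X = 116
  B = 112
  F = 130 − 5·93 − 116 − 3·112 = -787
  D = 85 − 2·93 + 116 − 2·(-787) = 1589
Option 2 (C := 69, X + 42):
  C = 69
  X = 101 − 4·69 (+42 from intervention) = -133
  B = -55 − 2·69 = -193
  F = 130 − 5·69 − (-133) − 3·(-193) = 497
  D = 85 − 2·69 + (-133) − 2·497 = -1180
Option 3 (C + 38):
  C = 93 + 38 = 131
  X = 101 − 4·131 = -423
  B = -55 − 2·131 = -317
  F = 130 − 5·131 − (-423) − 3·(-317) = 849
  D = 85 − 2·131 + (-423) − 2·849 = -2298
Comparing — Option 1: D=1589, Option 2: D=-1180, Option 3: D=-2298. Highest is 1589 (Option 1).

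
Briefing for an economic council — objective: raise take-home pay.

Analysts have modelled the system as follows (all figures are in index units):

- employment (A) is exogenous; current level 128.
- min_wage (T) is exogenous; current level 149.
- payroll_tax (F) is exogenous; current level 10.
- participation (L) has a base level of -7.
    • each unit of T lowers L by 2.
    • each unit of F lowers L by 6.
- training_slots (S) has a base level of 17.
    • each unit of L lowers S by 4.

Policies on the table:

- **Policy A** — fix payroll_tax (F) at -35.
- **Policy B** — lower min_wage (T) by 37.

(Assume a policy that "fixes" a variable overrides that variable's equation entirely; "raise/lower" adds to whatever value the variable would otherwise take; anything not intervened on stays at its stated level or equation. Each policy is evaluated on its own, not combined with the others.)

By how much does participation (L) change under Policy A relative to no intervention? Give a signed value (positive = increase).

270

Baseline:
  T = 149
  F = 10
  L = -7 − 2·149 − 6·10 = -365
Policy A (F := -35):
  T = 149
  F = -35
  L = -7 − 2·149 − 6·(-35) = -95
Change in L: -95 − (-365) = 270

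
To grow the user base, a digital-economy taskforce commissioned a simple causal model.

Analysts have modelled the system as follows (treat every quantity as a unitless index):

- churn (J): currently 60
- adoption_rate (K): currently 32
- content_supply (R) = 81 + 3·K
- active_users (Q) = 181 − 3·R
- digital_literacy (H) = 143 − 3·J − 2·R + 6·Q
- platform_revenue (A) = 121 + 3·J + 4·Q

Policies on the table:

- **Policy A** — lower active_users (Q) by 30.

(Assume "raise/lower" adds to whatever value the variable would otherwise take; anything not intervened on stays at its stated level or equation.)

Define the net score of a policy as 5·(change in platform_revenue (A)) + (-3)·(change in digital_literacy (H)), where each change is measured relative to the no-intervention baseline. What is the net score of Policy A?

-60

Baseline:
  J = 60
  K = 32
  R = 81 + 3·32 = 177
  Q = 181 − 3·177 = -350
  H = 143 − 3·60 − 2·177 + 6·(-350) = -2491
  A = 121 + 3·60 + 4·(-350) = -1099
Policy A (Q − 30):
  J = 60
  K = 32
  R = 81 + 3·32 = 177
  Q = 181 − 3·177 (−30 from intervention) = -380
  H = 143 − 3·60 − 2·177 + 6·(-380) = -2671
  A = 121 + 3·60 + 4·(-380) = -1219
ΔA = -1219 − (-1099) = -120; ΔH = -2671 − (-2491) = -180
Score = 5·(-120) + (-3)·(-180) = -60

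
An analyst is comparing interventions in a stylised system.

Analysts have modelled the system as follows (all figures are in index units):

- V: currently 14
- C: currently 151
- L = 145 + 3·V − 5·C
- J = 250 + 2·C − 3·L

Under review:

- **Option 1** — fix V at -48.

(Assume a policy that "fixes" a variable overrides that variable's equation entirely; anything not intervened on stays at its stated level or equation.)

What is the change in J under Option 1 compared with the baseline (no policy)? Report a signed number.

Baseline:
  V = 14
  C = 151
  L = 145 + 3·14 − 5·151 = -568
  J = 250 + 2·151 − 3·(-568) = 2256
Option 1 (V := -48):
  V = -48
  C = 151
  L = 145 + 3·(-48) − 5·151 = -754
  J = 250 + 2·151 − 3·(-754) = 2814
Change in J: 2814 − 2256 = 558

558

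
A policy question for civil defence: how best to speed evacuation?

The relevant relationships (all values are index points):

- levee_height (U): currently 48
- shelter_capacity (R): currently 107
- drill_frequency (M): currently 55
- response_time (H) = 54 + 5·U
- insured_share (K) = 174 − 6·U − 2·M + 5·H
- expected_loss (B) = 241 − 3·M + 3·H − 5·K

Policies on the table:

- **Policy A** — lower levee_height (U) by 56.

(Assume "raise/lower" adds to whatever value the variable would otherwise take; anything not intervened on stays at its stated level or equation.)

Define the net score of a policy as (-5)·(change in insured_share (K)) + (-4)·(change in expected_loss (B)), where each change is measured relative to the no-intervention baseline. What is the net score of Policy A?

-12600

Baseline:
  U = 48
  M = 55
  H = 54 + 5·48 = 294
  K = 174 − 6·48 − 2·55 + 5·294 = 1246
  B = 241 − 3·55 + 3·294 − 5·1246 = -5272
Policy A (U − 56):
  U = 48 − 56 = -8
  M = 55
  H = 54 + 5·(-8) = 14
  K = 174 − 6·(-8) − 2·55 + 5·14 = 182
  B = 241 − 3·55 + 3·14 − 5·182 = -792
ΔK = 182 − 1246 = -1064; ΔB = -792 − (-5272) = 4480
Score = (-5)·(-1064) + (-4)·4480 = -12600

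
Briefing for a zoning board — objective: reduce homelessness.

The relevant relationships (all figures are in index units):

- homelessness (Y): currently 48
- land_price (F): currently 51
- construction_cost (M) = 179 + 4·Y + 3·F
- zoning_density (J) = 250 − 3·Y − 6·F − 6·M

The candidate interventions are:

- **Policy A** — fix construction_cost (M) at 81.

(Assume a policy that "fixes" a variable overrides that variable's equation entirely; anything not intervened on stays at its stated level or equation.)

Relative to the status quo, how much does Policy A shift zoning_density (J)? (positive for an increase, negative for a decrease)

Baseline:
  Y = 48
  F = 51
  M = 179 + 4·48 + 3·51 = 524
  J = 250 − 3·48 − 6·51 − 6·524 = -3344
Policy A (M := 81):
  Y = 48
  F = 51
  M = 81
  J = 250 − 3·48 − 6·51 − 6·81 = -686
Change in J: -686 − (-3344) = 2658

2658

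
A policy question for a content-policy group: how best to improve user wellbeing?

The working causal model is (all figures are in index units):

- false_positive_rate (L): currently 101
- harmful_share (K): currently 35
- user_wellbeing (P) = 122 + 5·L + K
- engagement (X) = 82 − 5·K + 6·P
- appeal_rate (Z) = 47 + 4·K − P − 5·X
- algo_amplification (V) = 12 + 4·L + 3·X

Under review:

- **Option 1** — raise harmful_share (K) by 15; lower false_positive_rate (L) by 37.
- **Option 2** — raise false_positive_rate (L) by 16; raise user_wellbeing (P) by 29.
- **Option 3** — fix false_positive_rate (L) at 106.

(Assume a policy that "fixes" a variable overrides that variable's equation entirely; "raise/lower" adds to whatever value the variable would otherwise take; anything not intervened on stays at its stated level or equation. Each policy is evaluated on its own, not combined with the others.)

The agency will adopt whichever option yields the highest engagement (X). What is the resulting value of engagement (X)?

Option 1 (K + 15, L − 37):
  L = 101 − 37 = 64
  K = 35 + 15 = 50
  P = 122 + 5·64 + 50 = 492
  X = 82 − 5·50 + 6·492 = 2784
Option 2 (L + 16, P + 29):
  L = 101 + 16 = 117
  K = 35
  P = 122 + 5·117 + 35 (+29 from intervention) = 771
  X = 82 − 5·35 + 6·771 = 4533
Option 3 (L := 106):
  L = 106
  K = 35
  P = 122 + 5·106 + 35 = 687
  X = 82 − 5·35 + 6·687 = 4029
Comparing — Option 1: X=2784, Option 2: X=4533, Option 3: X=4029. Highest is 4533 (Option 2).

4533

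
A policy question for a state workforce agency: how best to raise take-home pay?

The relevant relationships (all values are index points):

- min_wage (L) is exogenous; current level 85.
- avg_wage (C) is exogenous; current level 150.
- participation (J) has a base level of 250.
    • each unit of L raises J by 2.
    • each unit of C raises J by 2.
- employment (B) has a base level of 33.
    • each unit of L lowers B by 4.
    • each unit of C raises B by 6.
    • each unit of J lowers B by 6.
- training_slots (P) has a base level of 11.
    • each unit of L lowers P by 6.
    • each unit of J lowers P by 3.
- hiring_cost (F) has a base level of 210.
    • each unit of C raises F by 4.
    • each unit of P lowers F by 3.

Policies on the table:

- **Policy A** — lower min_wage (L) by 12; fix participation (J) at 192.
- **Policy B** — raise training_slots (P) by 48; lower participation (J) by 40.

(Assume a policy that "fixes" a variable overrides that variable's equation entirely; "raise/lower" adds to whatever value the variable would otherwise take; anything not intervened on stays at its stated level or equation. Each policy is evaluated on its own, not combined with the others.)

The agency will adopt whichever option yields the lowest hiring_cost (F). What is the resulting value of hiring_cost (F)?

Policy A (L − 12, J := 192):
  L = 85 − 12 = 73
  C = 150
  J = 192
  P = 11 − 6·73 − 3·192 = -1003
  F = 210 + 4·150 − 3·(-1003) = 3819
Policy B (P + 48, J − 40):
  L = 85
  C = 150
  J = 250 + 2·85 + 2·150 (−40 from intervention) = 680
  P = 11 − 6·85 − 3·680 (+48 from intervention) = -2491
  F = 210 + 4·150 − 3·(-2491) = 8283
Comparing — Policy A: F=3819, Policy B: F=8283. Lowest is 3819 (Policy A).

3819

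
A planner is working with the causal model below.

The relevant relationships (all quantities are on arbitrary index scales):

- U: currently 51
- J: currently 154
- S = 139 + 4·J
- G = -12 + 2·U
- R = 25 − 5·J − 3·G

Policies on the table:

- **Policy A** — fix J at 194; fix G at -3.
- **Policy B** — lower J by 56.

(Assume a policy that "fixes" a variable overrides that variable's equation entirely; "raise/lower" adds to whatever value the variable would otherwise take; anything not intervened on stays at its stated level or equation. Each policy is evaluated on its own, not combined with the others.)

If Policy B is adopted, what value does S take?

531

Policy B (J − 56):
  J = 154 − 56 = 98
  S = 139 + 4·98 = 531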